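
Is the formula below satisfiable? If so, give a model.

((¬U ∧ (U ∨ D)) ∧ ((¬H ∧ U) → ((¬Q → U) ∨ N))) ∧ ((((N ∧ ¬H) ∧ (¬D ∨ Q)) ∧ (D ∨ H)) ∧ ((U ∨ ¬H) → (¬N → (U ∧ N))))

N: True, H: False, U: False, Q: True, D: True

  (¬U ∧ (U ∨ D)) ∧ ((¬H ∧ U) → ((¬Q → U) ∨ N)) = True
    ¬U ∧ (U ∨ D) = True
      ¬U = True
      U ∨ D = True
    (¬H ∧ U) → ((¬Q → U) ∨ N) = True
      ¬H ∧ U = False
        ¬H = True
      (¬Q → U) ∨ N = True
        ¬Q → U = True
          ¬Q = False
  (((N ∧ ¬H) ∧ (¬D ∨ Q)) ∧ (D ∨ H)) ∧ ((U ∨ ¬H) → (¬N → (U ∧ N))) = True
    ((N ∧ ¬H) ∧ (¬D ∨ Q)) ∧ (D ∨ H) = True
      (N ∧ ¬H) ∧ (¬D ∨ Q) = True
        N ∧ ¬H = True
          ¬H = True
        ¬D ∨ Q = True
          ¬D = False
      D ∨ H = True
    (U ∨ ¬H) → (¬N → (U ∧ N)) = True
      U ∨ ¬H = True
        ¬H = True
      ¬N → (U ∧ N) = True
        ¬N = False
        U ∧ N = False
Both conjuncts True, so the formula holds.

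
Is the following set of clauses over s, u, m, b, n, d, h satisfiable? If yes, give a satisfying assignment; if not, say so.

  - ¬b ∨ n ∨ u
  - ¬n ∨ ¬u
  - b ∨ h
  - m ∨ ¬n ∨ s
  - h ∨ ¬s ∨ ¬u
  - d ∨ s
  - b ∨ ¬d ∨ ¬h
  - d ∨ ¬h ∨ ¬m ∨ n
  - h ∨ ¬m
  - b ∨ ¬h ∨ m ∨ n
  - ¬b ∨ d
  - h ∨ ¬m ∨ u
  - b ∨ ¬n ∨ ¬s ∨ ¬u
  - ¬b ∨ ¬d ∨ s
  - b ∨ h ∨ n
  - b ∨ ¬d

s=T, u=T, m=T, b=T, n=F, d=T, h=T

Try s = False:
  (d ∨ s) forces d = True.
  (¬b ∨ ¬d ∨ s) forces b = False.
  clause (b ∨ ¬d) is falsified — backtrack.
So s = True.
Set u = True.
  then (¬n ∨ ¬u) forces n = False.
  then (h ∨ ¬s ∨ ¬u) forces h = True.
Set m = True.
  then (d ∨ ¬h ∨ ¬m ∨ n) forces d = True.
  then (b ∨ ¬d) forces b = True.
All clauses satisfied.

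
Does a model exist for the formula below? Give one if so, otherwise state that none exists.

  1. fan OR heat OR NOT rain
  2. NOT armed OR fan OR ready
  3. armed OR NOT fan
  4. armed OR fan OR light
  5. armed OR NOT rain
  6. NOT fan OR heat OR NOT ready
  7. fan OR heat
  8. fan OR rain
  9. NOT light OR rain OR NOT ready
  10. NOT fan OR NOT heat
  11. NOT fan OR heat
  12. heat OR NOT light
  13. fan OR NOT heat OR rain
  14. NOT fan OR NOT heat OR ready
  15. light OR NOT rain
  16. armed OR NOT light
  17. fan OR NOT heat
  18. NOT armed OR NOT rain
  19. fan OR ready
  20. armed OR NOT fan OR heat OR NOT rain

Case heat = True:
  (NOT fan OR NOT heat) forces fan = False.
  Clause (fan OR NOT heat) is falsified — contradiction.
Case heat = False:
  (fan OR heat) forces fan = True.
  Clause (NOT fan OR heat) is falsified — contradiction.
Both cases fail, so the formula is unsatisfiable.

No satisfying assignment exists.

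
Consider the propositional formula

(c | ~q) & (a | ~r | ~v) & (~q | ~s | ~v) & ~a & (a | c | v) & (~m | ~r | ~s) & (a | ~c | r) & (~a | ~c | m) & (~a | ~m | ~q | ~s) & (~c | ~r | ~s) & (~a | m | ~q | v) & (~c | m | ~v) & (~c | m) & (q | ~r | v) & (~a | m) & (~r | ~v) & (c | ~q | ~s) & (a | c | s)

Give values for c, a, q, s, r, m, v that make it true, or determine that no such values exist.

Unit clause (~a) forces a = False.
Set c = False.
  then (c | ~q) forces q = False.
  then (a | c | v) forces v = True.
  then (~r | ~v) forces r = False.
  then (a | c | s) forces s = True.
Set m = True.
All clauses satisfied.

c = False, a = False, q = False, s = True, r = False, m = True, v = True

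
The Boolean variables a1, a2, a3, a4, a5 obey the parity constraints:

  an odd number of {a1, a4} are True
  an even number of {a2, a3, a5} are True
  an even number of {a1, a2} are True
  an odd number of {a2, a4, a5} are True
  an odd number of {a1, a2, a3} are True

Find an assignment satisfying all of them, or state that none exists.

a1 = True, a2 = True, a3 = True, a4 = False, a5 = False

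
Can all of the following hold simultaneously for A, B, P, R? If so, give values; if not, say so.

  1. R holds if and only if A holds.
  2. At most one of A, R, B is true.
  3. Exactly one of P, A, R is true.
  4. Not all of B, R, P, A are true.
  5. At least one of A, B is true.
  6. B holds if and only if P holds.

A = False; B = True; P = True; R = False

  (1) R=F, A=F — same ✓
  (2) {A, R, B}: 1 true — at most one ✓
  (3) {P, A, R}: 1 true — exactly one ✓
  (4) {B, R, P, A}: 2/4 true — not all ✓
  (5) {A, B}: 1 true — at least one ✓
  (6) B=T, P=T — same ✓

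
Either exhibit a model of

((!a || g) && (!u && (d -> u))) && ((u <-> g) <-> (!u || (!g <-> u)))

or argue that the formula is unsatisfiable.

u=F; g=F; a=F; d=F

  (!a || g) && (!u && (d -> u)) = True
    !a || g = True
      !a = True
    !u && (d -> u) = True
      !u = True
      d -> u = True
  (u <-> g) <-> (!u || (!g <-> u)) = True
    u <-> g = True
    !u || (!g <-> u) = True
      !u = True
      !g <-> u = False
        !g = True
Both conjuncts True, so the formula holds.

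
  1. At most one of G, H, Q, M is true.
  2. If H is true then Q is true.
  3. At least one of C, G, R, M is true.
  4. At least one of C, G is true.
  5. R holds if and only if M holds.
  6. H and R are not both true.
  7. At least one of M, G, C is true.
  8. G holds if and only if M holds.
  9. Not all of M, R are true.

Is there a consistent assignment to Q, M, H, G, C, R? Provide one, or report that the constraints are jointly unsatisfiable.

Q = True; M = False; H = False; G = False; C = True; R = False

  (1) {G, H, Q, M}: 1 true — at most one ✓
  (2) H=F ⇒ Q: vacuous ✓
  (3) {C, G, R, M}: 1 true — at least one ✓
  (4) {C, G}: 1 true — at least one ✓
  (5) R=F, M=F — same ✓
  (6) H=F, R=F — not both ✓
  (7) {M, G, C}: 1 true — at least one ✓
  (8) G=F, M=F — same ✓
  (9) {M, R}: 0/2 true — not all ✓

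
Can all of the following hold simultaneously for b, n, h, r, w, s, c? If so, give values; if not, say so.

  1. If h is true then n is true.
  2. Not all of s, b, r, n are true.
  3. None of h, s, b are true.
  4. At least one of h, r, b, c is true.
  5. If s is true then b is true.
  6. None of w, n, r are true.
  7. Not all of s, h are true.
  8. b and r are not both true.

b=F; n=F; h=F; r=F; w=F; s=F; c=T

  (1) h=F ⇒ n: vacuous ✓
  (2) {s, b, r, n}: 0/4 true — not all ✓
  (3) {h, s, b}: 0 true — none ✓
  (4) {h, r, b, c}: 1 true — at least one ✓
  (5) s=F ⇒ b: vacuous ✓
  (6) {w, n, r}: 0 true — none ✓
  (7) {s, h}: 0/2 true — not all ✓
  (8) b=F, r=F — not both ✓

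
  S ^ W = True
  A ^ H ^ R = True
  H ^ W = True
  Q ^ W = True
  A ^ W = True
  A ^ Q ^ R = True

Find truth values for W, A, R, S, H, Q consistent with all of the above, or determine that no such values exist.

W = False; A = True; R = True; S = True; H = True; Q = True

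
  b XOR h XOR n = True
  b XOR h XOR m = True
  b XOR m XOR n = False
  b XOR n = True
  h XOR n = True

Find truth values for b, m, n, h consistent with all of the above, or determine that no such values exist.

b: False, m: True, n: True, h: False

b XOR h XOR n = F XOR F XOR T = True ✓
b XOR h XOR m = F XOR F XOR T = True ✓
b XOR m XOR n = F XOR T XOR T = False ✓
b XOR n = F XOR T = True ✓
h XOR n = F XOR T = True ✓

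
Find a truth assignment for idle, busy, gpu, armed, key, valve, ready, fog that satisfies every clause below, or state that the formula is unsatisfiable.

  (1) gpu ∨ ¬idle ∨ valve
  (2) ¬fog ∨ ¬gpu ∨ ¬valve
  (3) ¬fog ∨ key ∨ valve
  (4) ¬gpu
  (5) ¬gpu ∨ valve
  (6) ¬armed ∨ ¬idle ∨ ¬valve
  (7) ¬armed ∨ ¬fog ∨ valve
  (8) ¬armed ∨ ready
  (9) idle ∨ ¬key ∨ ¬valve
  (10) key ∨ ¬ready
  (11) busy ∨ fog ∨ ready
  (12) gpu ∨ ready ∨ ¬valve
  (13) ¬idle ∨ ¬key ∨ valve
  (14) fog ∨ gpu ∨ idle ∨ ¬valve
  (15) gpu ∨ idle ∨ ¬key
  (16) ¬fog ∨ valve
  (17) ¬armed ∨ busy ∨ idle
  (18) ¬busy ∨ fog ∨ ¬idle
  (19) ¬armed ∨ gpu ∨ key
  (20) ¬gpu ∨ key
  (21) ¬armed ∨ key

idle=F, busy=T, gpu=F, armed=F, key=F, valve=F, ready=F, fog=F

Unit clause (¬gpu) forces gpu = False.
Set idle = False.
  then (gpu ∨ idle ∨ ¬key) forces key = False.
  then (¬armed ∨ gpu ∨ key) forces armed = False.
  then (key ∨ ¬ready) forces ready = False.
  then (gpu ∨ ready ∨ ¬valve) forces valve = False.
  then (¬fog ∨ valve) forces fog = False.
  then (busy ∨ fog ∨ ready) forces busy = True.
All clauses satisfied.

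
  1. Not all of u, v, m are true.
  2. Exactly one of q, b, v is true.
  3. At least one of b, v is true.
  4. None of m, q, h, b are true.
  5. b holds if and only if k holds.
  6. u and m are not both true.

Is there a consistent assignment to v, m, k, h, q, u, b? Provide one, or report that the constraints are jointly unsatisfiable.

v: True, m: False, k: False, h: False, q: False, u: False, b: False

  (1) {u, v, m}: 1/3 true — not all ✓
  (2) {q, b, v}: 1 true — exactly one ✓
  (3) {b, v}: 1 true — at least one ✓
  (4) {m, q, h, b}: 0 true — none ✓
  (5) b=F, k=F — same ✓
  (6) u=F, m=F — not both ✓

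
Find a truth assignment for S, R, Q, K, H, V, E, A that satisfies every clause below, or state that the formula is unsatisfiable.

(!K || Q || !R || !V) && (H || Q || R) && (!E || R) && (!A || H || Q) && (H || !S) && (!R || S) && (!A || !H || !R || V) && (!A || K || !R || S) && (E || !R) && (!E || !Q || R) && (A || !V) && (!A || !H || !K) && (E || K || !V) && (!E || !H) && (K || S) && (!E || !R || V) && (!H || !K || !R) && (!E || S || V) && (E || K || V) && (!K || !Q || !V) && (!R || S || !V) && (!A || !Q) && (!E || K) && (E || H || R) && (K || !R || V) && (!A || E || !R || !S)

S = False, R = False, Q = True, K = True, H = True, V = False, E = False, A = False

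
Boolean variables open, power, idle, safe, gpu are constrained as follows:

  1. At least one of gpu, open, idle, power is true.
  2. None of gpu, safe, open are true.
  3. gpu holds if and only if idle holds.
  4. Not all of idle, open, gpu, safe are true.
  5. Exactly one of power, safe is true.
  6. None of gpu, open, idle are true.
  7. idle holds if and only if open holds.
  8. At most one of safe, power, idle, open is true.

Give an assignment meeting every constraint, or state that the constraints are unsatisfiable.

open = False; power = True; idle = False; safe = False; gpu = False

  (1) {gpu, open, idle, power}: 1 true — at least one ✓
  (2) {gpu, safe, open}: 0 true — none ✓
  (3) gpu=F, idle=F — same ✓
  (4) {idle, open, gpu, safe}: 0/4 true — not all ✓
  (5) {power, safe}: 1 true — exactly one ✓
  (6) {gpu, open, idle}: 0 true — none ✓
  (7) idle=F, open=F — same ✓
  (8) {safe, power, idle, open}: 1 true — at most one ✓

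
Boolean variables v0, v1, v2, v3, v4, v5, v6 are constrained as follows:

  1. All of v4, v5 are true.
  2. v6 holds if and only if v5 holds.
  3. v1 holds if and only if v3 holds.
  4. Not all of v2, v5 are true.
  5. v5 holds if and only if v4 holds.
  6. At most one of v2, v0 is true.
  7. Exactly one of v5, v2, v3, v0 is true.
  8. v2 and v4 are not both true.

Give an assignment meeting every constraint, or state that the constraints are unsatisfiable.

v0 = False; v1 = False; v2 = False; v3 = False; v4 = True; v5 = True; v6 = True

  (1) {v4, v5}: all 2 true ✓
  (2) v6=T, v5=T — same ✓
  (3) v1=F, v3=F — same ✓
  (4) {v2, v5}: 1/2 true — not all ✓
  (5) v5=T, v4=T — same ✓
  (6) {v2, v0}: 0 true — at most one ✓
  (7) {v5, v2, v3, v0}: 1 true — exactly one ✓
  (8) v2=F, v4=T — not both ✓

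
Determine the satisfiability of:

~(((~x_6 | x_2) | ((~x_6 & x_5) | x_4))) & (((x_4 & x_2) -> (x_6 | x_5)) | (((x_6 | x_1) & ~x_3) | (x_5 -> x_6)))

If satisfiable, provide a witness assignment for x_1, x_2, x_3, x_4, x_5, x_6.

x_1=T, x_2=F, x_3=T, x_4=F, x_5=T, x_6=T

  ~(((~x_6 | x_2) | ((~x_6 & x_5) | x_4))) = True
    (~x_6 | x_2) | ((~x_6 & x_5) | x_4) = False
      ~x_6 | x_2 = False
        ~x_6 = False
      (~x_6 & x_5) | x_4 = False
        ~x_6 & x_5 = False
          ~x_6 = False
  ((x_4 & x_2) -> (x_6 | x_5)) | (((x_6 | x_1) & ~x_3) | (x_5 -> x_6)) = True
    (x_4 & x_2) -> (x_6 | x_5) = True
      x_4 & x_2 = False
      x_6 | x_5 = True
    ((x_6 | x_1) & ~x_3) | (x_5 -> x_6) = True
      (x_6 | x_1) & ~x_3 = False
        x_6 | x_1 = True
        ~x_3 = False
      x_5 -> x_6 = True
Both conjuncts True, so the formula holds.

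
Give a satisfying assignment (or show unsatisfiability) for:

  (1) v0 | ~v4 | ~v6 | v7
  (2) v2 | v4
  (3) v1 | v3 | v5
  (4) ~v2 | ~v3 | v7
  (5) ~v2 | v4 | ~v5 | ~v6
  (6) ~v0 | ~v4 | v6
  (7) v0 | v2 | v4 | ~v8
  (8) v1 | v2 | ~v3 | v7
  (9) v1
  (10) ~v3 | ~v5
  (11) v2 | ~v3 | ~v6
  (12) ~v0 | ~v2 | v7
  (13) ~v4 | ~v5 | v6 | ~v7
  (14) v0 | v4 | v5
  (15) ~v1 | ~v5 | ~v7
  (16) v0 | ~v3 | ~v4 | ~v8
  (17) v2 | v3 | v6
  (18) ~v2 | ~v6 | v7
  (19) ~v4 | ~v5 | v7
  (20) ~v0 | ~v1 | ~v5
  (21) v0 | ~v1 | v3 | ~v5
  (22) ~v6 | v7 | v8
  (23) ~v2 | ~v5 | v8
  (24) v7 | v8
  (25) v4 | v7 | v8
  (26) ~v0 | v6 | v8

v0 = False; v1 = True; v2 = True; v3 = False; v4 = True; v5 = False; v6 = False; v7 = True; v8 = True

Unit clause (v1) forces v1 = True.
Set v0 = False.
Set v2 = True.
Set v3 = False.
  then (v0 | ~v1 | v3 | ~v5) forces v5 = False.
  then (v0 | v4 | v5) forces v4 = True.
Set v6 = False.
Set v7 = True.
Set v8 = True.
All clauses satisfied.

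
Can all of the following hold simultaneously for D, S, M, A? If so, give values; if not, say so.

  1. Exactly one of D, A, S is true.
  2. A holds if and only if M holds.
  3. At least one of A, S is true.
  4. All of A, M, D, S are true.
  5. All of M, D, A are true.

Case D = True:
  (1) with D=T forces A = False.
  Constraint (4) is violated (A=F) — contradiction.
Case D = False:
  Constraint (4) is violated (D=F) — contradiction.
Both cases fail — unsatisfiable.

The formula is unsatisfiable.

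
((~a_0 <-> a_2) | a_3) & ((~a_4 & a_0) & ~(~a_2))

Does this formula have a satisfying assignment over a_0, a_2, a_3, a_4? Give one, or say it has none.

a_0 = True, a_2 = True, a_3 = True, a_4 = False

  (~a_0 <-> a_2) | a_3 = True
    ~a_0 <-> a_2 = False
      ~a_0 = False
  (~a_4 & a_0) & ~(~a_2) = True
    ~a_4 & a_0 = True
      ~a_4 = True
    ~(~a_2) = True
      ~a_2 = False
Both conjuncts True, so the formula holds.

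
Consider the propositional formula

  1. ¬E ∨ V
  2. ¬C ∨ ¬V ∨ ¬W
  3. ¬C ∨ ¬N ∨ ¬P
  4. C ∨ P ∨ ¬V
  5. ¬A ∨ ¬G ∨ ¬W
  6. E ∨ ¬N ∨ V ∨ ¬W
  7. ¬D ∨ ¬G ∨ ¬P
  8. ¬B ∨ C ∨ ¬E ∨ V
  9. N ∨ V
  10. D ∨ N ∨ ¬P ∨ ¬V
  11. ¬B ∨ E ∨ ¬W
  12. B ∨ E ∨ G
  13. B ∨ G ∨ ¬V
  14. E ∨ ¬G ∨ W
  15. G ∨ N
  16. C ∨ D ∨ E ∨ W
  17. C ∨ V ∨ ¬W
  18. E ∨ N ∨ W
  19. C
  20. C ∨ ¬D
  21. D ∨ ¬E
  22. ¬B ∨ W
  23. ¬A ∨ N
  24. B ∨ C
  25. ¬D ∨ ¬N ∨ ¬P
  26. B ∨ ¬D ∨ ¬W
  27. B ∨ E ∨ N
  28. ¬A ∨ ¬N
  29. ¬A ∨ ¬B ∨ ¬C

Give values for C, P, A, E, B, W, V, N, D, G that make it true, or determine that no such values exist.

Unit clause (C) forces C = True.
Set P = False.
Try A = True:
  (¬A ∨ N) forces N = True.
  clause (¬A ∨ ¬N) is falsified — backtrack.
So A = False.
Set E = True.
  then (¬E ∨ V) forces V = True.
  then (¬C ∨ ¬V ∨ ¬W) forces W = False.
  then (D ∨ ¬E) forces D = True.
  then (¬B ∨ W) forces B = False.
  then (B ∨ G ∨ ¬V) forces G = True.
Set N = False.
All clauses satisfied.

C=T; P=F; A=F; E=T; B=F; W=F; V=T; N=F; D=T; G=T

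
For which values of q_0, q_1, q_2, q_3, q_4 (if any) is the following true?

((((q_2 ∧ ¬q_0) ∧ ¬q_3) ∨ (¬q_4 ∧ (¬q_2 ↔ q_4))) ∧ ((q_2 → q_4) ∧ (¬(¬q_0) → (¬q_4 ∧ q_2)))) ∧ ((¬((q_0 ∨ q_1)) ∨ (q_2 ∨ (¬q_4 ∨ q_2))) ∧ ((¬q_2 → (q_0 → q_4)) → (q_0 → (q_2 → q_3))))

q_0: False; q_1: False; q_2: True; q_3: False; q_4: True

  (((q_2 ∧ ¬q_0) ∧ ¬q_3) ∨ (¬q_4 ∧ (¬q_2 ↔ q_4))) ∧ ((q_2 → q_4) ∧ (¬(¬q_0) → (¬q_4 ∧ q_2))) = True
    ((q_2 ∧ ¬q_0) ∧ ¬q_3) ∨ (¬q_4 ∧ (¬q_2 ↔ q_4)) = True
      (q_2 ∧ ¬q_0) ∧ ¬q_3 = True
        q_2 ∧ ¬q_0 = True
          ¬q_0 = True
        ¬q_3 = True
      ¬q_4 ∧ (¬q_2 ↔ q_4) = False
        ¬q_4 = False
        ¬q_2 ↔ q_4 = False
          ¬q_2 = False
    (q_2 → q_4) ∧ (¬(¬q_0) → (¬q_4 ∧ q_2)) = True
      q_2 → q_4 = True
      ¬(¬q_0) → (¬q_4 ∧ q_2) = True
        ¬(¬q_0) = False
          ¬q_0 = True
        ¬q_4 ∧ q_2 = False
          ¬q_4 = False
  (¬((q_0 ∨ q_1)) ∨ (q_2 ∨ (¬q_4 ∨ q_2))) ∧ ((¬q_2 → (q_0 → q_4)) → (q_0 → (q_2 → q_3))) = True
    ¬((q_0 ∨ q_1)) ∨ (q_2 ∨ (¬q_4 ∨ q_2)) = True
      ¬((q_0 ∨ q_1)) = True
        q_0 ∨ q_1 = False
      q_2 ∨ (¬q_4 ∨ q_2) = True
        ¬q_4 ∨ q_2 = True
          ¬q_4 = False
    (¬q_2 → (q_0 → q_4)) → (q_0 → (q_2 → q_3)) = True
      ¬q_2 → (q_0 → q_4) = True
        ¬q_2 = False
        q_0 → q_4 = True
      q_0 → (q_2 → q_3) = True
        q_2 → q_3 = False
Both conjuncts True, so the formula holds.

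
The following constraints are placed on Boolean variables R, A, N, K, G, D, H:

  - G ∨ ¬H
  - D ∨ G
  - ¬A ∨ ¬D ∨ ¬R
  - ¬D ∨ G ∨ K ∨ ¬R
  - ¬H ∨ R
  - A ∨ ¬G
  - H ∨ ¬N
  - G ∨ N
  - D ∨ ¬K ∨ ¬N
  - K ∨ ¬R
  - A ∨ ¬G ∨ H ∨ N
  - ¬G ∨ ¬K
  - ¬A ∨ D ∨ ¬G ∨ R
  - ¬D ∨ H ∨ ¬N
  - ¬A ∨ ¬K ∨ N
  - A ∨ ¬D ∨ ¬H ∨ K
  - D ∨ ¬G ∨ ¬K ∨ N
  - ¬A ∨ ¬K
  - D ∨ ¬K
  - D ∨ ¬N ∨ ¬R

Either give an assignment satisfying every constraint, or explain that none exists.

R=F; A=T; N=F; K=F; G=T; D=T; H=F

Set R = False.
  then (¬H ∨ R) forces H = False.
  then (H ∨ ¬N) forces N = False.
  then (G ∨ N) forces G = True.
  then (A ∨ ¬G ∨ H ∨ N) forces A = True.
  then (¬G ∨ ¬K) forces K = False.
  then (¬A ∨ D ∨ ¬G ∨ R) forces D = True.
All clauses satisfied.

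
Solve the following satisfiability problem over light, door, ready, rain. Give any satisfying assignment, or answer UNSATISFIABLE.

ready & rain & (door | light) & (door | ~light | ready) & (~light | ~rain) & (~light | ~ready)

light=F; door=T; ready=T; rain=T

Unit clause (ready) forces ready = True.
Unit clause (rain) forces rain = True.
In (~light | ~rain) only ~light is left, so light = False.
In (door | light) only door is left, so door = True.
Check each clause:
  (ready): ready holds.
  (rain): rain holds.
  (door | light): door holds.
  (door | ~light | ready): door holds.
  (~light | ~rain): ~light holds.
  (~light | ~ready): ~light holds.
All clauses satisfied.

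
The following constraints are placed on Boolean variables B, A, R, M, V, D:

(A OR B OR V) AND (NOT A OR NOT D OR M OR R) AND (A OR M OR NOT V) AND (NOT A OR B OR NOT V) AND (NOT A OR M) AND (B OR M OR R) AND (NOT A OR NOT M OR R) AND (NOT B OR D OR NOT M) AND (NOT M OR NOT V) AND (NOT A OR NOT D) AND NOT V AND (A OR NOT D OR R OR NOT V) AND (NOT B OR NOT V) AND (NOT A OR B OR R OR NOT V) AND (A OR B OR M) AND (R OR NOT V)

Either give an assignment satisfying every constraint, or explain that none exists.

B: True, A: False, R: True, M: False, V: False, D: True

Unit clause (NOT V) forces V = False.
Set B = True.
Try A = True:
  (NOT A OR M) forces M = True.
  (NOT A OR NOT M OR R) forces R = True.
  (NOT B OR D OR NOT M) forces D = True.
  clause (NOT A OR NOT D) is falsified — backtrack.
So A = False.
Set R = True.
Set M = False.
Set D = True.
All clauses satisfied.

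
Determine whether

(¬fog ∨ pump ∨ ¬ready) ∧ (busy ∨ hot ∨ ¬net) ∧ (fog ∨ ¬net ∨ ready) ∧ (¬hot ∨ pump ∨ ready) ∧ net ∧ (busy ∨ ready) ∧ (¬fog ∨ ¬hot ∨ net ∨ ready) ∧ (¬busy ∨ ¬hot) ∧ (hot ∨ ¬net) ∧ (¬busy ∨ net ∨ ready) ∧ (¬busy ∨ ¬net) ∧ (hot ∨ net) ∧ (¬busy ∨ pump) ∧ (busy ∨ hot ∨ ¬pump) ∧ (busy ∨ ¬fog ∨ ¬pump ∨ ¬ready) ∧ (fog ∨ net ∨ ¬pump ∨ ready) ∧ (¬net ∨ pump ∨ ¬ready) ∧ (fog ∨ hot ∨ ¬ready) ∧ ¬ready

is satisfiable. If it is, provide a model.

Case net = True:
  (hot ∨ ¬net) forces hot = True.
  (¬busy ∨ ¬hot) forces busy = False.
  (busy ∨ ready) forces ready = True.
  Clause (¬ready) is falsified — contradiction.
Case net = False:
  Clause (net) is falsified — contradiction.
Both cases fail, so the formula is unsatisfiable.

Unsatisfiable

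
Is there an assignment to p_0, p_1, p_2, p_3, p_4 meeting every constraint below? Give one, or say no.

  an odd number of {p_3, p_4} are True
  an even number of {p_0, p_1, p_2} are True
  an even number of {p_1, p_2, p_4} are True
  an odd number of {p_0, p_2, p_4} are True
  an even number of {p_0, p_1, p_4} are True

p_0 = True; p_1 = False; p_2 = True; p_3 = False; p_4 = True

{p_3, p_4}: 1 true → odd ✓
{p_0, p_1, p_2}: 2 true → even ✓
{p_1, p_2, p_4}: 2 true → even ✓
{p_0, p_2, p_4}: 3 true → odd ✓
{p_0, p_1, p_4}: 2 true → even ✓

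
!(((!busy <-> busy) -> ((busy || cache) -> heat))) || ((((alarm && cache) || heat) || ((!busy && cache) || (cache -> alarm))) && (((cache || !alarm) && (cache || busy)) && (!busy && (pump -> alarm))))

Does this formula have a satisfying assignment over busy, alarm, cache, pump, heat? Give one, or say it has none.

busy: False, alarm: True, cache: True, pump: False, heat: True

  !(((!busy <-> busy) -> ((busy || cache) -> heat))) || ((((alarm && cache) || heat) || ((!busy && cache) || (cache -> alarm))) && (((cache || !alarm) && (cache || busy)) && (!busy && (pump -> alarm)))) = True
    !(((!busy <-> busy) -> ((busy || cache) -> heat))) = False
      (!busy <-> busy) -> ((busy || cache) -> heat) = True
        !busy <-> busy = False
          !busy = True
        (busy || cache) -> heat = True
          busy || cache = True
    (((alarm && cache) || heat) || ((!busy && cache) || (cache -> alarm))) && (((cache || !alarm) && (cache || busy)) && (!busy && (pump -> alarm))) = True
      ((alarm && cache) || heat) || ((!busy && cache) || (cache -> alarm)) = True
        (alarm && cache) || heat = True
          alarm && cache = True
        (!busy && cache) || (cache -> alarm) = True
          !busy && cache = True
            !busy = True
          cache -> alarm = True
      ((cache || !alarm) && (cache || busy)) && (!busy && (pump -> alarm)) = True
        (cache || !alarm) && (cache || busy) = True
          cache || !alarm = True
            !alarm = False
          cache || busy = True
        !busy && (pump -> alarm) = True
          !busy = True
          pump -> alarm = True
The formula evaluates to True.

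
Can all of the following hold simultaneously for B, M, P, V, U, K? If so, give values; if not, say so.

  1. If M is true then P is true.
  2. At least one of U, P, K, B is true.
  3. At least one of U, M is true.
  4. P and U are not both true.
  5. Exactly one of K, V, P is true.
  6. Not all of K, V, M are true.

B = True, M = True, P = True, V = False, U = False, K = False

  (1) M=T ⇒ P: T ✓
  (2) {U, P, K, B}: 2 true — at least one ✓
  (3) {U, M}: 1 true — at least one ✓
  (4) P=T, U=F — not both ✓
  (5) {K, V, P}: 1 true — exactly one ✓
  (6) {K, V, M}: 1/3 true — not all ✓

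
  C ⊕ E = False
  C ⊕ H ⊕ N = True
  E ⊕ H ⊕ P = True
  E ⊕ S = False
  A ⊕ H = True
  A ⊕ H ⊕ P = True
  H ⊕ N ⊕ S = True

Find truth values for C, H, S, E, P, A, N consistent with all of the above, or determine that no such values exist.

C = False, H = True, S = False, E = False, P = False, A = False, N = False

C ⊕ E = F ⊕ F = False ✓
C ⊕ H ⊕ N = F ⊕ T ⊕ F = True ✓
E ⊕ H ⊕ P = F ⊕ T ⊕ F = True ✓
E ⊕ S = F ⊕ F = False ✓
A ⊕ H = F ⊕ T = True ✓
A ⊕ H ⊕ P = F ⊕ T ⊕ F = True ✓
H ⊕ N ⊕ S = T ⊕ F ⊕ F = True ✓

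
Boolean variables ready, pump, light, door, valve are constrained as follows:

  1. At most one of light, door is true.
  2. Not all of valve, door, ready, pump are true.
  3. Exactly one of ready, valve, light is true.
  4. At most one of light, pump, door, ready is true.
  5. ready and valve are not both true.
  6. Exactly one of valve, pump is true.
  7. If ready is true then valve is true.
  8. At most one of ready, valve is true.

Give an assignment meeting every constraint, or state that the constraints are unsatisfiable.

ready: False, pump: False, light: False, door: True, valve: True

  (1) {light, door}: 1 true — at most one ✓
  (2) {valve, door, ready, pump}: 2/4 true — not all ✓
  (3) {ready, valve, light}: 1 true — exactly one ✓
  (4) {light, pump, door, ready}: 1 true — at most one ✓
  (5) ready=F, valve=T — not both ✓
  (6) {valve, pump}: 1 true — exactly one ✓
  (7) ready=F ⇒ valve: vacuous ✓
  (8) {ready, valve}: 1 true — at most one ✓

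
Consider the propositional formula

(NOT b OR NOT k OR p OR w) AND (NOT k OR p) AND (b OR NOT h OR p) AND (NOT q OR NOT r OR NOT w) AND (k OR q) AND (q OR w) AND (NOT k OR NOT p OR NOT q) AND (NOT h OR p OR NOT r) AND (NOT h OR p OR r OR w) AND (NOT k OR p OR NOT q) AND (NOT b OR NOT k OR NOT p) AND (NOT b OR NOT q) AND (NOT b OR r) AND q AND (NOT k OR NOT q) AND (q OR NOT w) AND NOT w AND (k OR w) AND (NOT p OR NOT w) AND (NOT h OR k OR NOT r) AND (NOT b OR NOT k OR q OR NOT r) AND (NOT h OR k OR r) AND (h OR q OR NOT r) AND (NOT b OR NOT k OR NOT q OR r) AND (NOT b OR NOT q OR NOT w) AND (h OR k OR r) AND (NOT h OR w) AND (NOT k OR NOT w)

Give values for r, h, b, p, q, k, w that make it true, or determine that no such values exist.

Case q = True:
  (NOT b OR NOT q) forces b = False.
  (NOT k OR NOT q) forces k = False.
  (NOT w) forces w = False.
  Clause (k OR w) is falsified — contradiction.
Case q = False:
  Clause (q) is falsified — contradiction.
Both cases fail, so the formula is unsatisfiable.

Unsatisfiable — no assignment works.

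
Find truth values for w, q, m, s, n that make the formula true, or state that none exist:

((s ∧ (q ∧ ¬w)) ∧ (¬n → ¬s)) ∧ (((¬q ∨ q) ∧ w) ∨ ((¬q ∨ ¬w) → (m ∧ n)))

w=F, q=T, m=T, s=T, n=T

  (s ∧ (q ∧ ¬w)) ∧ (¬n → ¬s) = True
    s ∧ (q ∧ ¬w) = True
      q ∧ ¬w = True
        ¬w = True
    ¬n → ¬s = True
      ¬n = False
      ¬s = False
  ((¬q ∨ q) ∧ w) ∨ ((¬q ∨ ¬w) → (m ∧ n)) = True
    (¬q ∨ q) ∧ w = False
      ¬q ∨ q = True
        ¬q = False
    (¬q ∨ ¬w) → (m ∧ n) = True
      ¬q ∨ ¬w = True
        ¬q = False
        ¬w = True
      m ∧ n = True
Both conjuncts True, so the formula holds.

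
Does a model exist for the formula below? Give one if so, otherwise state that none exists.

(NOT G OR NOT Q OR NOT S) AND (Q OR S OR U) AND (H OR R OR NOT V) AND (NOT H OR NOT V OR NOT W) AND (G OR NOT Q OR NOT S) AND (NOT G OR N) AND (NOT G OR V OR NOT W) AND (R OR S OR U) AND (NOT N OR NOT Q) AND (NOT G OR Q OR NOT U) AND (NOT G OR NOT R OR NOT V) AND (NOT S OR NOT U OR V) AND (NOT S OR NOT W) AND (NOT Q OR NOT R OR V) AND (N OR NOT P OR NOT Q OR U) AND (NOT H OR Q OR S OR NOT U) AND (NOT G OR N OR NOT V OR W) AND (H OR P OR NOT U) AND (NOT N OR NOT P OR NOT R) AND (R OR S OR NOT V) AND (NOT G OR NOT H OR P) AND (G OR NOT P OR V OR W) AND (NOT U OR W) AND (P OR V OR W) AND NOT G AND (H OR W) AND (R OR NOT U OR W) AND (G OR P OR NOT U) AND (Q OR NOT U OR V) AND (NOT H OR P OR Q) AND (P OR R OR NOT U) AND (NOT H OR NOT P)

R: True, U: True, S: False, W: True, G: False, H: False, V: True, Q: True, P: True, N: False

Unit clause (NOT G) forces G = False.
Set R = True.
Set U = True.
  then (NOT U OR W) forces W = True.
  then (G OR P OR NOT U) forces P = True.
  then (NOT H OR NOT P) forces H = False.
  then (NOT S OR NOT W) forces S = False.
  then (NOT N OR NOT P OR NOT R) forces N = False.
Try V = False:
  (NOT Q OR NOT R OR V) forces Q = False.
  clause (Q OR NOT U OR V) is falsified — backtrack.
So V = True.
Set Q = True.
All clauses satisfied.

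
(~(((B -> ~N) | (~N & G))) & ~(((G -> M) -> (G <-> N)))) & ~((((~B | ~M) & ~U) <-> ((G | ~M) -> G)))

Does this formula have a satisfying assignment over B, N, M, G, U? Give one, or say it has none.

B = True; N = True; M = True; G = False; U = False

  ~(((B -> ~N) | (~N & G))) & ~(((G -> M) -> (G <-> N))) = True
    ~(((B -> ~N) | (~N & G))) = True
      (B -> ~N) | (~N & G) = False
        B -> ~N = False
          ~N = False
        ~N & G = False
          ~N = False
    ~(((G -> M) -> (G <-> N))) = True
      (G -> M) -> (G <-> N) = False
        G -> M = True
        G <-> N = False
  ~((((~B | ~M) & ~U) <-> ((G | ~M) -> G))) = True
    ((~B | ~M) & ~U) <-> ((G | ~M) -> G) = False
      (~B | ~M) & ~U = False
        ~B | ~M = False
          ~B = False
          ~M = False
        ~U = True
      (G | ~M) -> G = True
        G | ~M = False
          ~M = False
Both conjuncts True, so the formula holds.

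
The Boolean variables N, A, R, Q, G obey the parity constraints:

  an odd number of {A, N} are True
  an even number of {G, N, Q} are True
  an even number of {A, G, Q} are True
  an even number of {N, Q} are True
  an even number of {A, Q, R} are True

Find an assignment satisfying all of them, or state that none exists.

The formula is unsatisfiable.

Adding constraints 1, 2, 3 mod 2: every variable appears an even number of times on the left, so the left side is 0.
But the right sides sum to 1 (mod 2). 0 ≠ 1 — the system is inconsistent.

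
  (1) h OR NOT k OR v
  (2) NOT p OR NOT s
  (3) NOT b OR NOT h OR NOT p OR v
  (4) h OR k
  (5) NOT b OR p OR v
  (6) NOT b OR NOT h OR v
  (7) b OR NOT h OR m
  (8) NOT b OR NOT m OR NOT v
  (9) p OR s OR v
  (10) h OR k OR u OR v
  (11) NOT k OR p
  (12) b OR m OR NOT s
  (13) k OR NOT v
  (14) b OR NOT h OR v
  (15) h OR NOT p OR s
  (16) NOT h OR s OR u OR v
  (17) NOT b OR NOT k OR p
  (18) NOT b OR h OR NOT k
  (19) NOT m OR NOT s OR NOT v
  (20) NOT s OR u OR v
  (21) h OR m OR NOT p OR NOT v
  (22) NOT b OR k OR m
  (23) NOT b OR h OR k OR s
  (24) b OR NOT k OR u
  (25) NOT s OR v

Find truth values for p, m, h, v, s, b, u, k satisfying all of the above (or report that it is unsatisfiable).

p = True, m = False, h = True, v = True, s = False, b = True, u = True, k = True

Set p = True.
  then (NOT p OR NOT s) forces s = False.
  then (h OR NOT p OR s) forces h = True.
Set m = False.
  then (b OR NOT h OR m) forces b = True.
  then (NOT b OR k OR m) forces k = True.
  then (NOT b OR NOT h OR NOT p OR v) forces v = True.
Set u = True.
All clauses satisfied.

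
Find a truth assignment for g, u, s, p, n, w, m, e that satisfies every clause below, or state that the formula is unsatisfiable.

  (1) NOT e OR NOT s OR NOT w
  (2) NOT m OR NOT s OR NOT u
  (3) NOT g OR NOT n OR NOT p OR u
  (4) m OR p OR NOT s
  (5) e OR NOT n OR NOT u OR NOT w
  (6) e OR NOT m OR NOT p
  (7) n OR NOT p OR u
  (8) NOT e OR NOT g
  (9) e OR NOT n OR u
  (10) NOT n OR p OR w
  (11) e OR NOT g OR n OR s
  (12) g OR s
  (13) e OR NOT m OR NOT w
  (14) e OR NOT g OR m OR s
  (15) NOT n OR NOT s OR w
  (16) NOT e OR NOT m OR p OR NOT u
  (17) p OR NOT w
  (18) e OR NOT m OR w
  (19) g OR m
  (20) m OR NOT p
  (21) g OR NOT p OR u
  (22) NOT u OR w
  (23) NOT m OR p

Case m = True:
  (NOT m OR p) forces p = True.
  (e OR NOT m OR NOT p) forces e = True.
  (NOT e OR NOT g) forces g = False.
  (g OR s) forces s = True.
  (NOT e OR NOT s OR NOT w) forces w = False.
  (NOT m OR NOT s OR NOT u) forces u = False.
  Clause (g OR NOT p OR u) is falsified — contradiction.
Case m = False:
  (g OR m) forces g = True.
  (NOT e OR NOT g) forces e = False.
  (e OR NOT g OR m OR s) forces s = True.
  (m OR p OR NOT s) forces p = True.
  Clause (m OR NOT p) is falsified — contradiction.
Both cases fail, so the formula is unsatisfiable.

No satisfying assignment exists.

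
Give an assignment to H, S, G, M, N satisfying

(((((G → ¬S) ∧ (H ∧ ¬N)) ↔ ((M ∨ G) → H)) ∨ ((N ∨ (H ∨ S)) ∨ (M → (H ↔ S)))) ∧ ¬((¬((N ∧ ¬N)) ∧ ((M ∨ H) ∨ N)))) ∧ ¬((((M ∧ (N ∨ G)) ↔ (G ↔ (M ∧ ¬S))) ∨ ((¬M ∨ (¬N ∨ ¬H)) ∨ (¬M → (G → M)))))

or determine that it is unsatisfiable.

UNSATISFIABLE

The conjunct ¬((((M ∧ (N ∨ G)) ↔ (G ↔ (M ∧ ¬S))) ∨ ((¬M ∨ (¬N ∨ ¬H)) ∨ (¬M → (G → M))))) is unsatisfiable on its own:
  M = True: this becomes ¬((((N ∨ G) ↔ (G ↔ ¬S)) ∨ True)) = False.
  M = False: this becomes ¬((G ∨ True)) = False.
So the whole conjunction is unsatisfiable.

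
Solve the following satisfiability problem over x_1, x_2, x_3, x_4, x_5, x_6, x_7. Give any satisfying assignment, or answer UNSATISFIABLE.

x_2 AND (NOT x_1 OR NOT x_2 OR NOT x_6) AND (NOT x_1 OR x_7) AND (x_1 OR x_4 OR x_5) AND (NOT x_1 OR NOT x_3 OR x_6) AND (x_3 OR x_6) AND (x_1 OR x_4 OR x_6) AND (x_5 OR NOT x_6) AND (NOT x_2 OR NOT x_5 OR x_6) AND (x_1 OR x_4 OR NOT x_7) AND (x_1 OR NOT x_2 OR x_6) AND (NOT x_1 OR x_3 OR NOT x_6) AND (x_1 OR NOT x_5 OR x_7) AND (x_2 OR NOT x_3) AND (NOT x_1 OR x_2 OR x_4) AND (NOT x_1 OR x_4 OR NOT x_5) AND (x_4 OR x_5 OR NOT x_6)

Unit clause (x_2) forces x_2 = True.
Try x_1 = True:
  (NOT x_1 OR NOT x_2 OR NOT x_6) forces x_6 = False.
  (NOT x_1 OR x_7) forces x_7 = True.
  (NOT x_1 OR NOT x_3 OR x_6) forces x_3 = False.
  clause (x_3 OR x_6) is falsified — backtrack.
So x_1 = False.
  then (x_1 OR NOT x_2 OR x_6) forces x_6 = True.
  then (x_5 OR NOT x_6) forces x_5 = True.
  then (x_1 OR NOT x_5 OR x_7) forces x_7 = True.
  then (x_1 OR x_4 OR NOT x_7) forces x_4 = True.
Set x_3 = True.
All clauses satisfied.

x_1=F, x_2=T, x_3=T, x_4=T, x_5=T, x_6=T, x_7=T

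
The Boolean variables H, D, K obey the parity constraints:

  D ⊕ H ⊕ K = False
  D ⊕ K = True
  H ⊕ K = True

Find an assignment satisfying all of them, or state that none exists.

H = True; D = True; K = False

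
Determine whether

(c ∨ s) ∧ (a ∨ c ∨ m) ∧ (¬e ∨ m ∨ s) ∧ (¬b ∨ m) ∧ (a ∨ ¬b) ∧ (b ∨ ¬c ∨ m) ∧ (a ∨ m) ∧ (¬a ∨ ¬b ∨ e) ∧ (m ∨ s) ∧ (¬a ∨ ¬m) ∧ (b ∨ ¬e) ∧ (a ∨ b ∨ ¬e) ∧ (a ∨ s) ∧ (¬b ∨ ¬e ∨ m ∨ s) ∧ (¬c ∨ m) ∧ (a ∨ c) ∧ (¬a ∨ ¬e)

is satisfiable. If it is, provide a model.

s: True, a: False, m: True, e: False, c: True, b: False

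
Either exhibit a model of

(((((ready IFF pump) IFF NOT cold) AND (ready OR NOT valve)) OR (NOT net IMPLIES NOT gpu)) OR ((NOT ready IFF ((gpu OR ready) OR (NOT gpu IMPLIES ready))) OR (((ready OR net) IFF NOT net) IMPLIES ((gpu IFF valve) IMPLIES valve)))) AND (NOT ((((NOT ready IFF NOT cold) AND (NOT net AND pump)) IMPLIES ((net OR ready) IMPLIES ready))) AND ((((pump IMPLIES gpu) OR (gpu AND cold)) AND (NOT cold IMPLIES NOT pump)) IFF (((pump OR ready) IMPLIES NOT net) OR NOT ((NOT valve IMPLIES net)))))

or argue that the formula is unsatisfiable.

Unsatisfiable — no assignment works.

The conjunct NOT ((((NOT ready IFF NOT cold) AND (NOT net AND pump)) IMPLIES ((net OR ready) IMPLIES ready))) is unsatisfiable on its own:
  ready = True: this becomes NOT (((cold AND (NOT net AND pump)) IMPLIES True)) = False.
  ready = False: simplifies to NOT (((NOT cold AND (NOT net AND pump)) IMPLIES NOT net)).
    net = True: this becomes NOT ((False IMPLIES False)) = False.
    net = False: this becomes NOT (((NOT cold AND pump) IMPLIES True)) = False.
So the whole conjunction is unsatisfiable.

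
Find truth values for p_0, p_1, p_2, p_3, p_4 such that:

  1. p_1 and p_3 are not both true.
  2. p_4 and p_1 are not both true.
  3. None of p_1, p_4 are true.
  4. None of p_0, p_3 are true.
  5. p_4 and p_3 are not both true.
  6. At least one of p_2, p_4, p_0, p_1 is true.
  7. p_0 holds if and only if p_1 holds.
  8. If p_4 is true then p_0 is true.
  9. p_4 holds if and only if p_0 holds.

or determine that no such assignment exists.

p_0 = False; p_1 = False; p_2 = True; p_3 = False; p_4 = False

  (1) p_1=F, p_3=F — not both ✓
  (2) p_4=F, p_1=F — not both ✓
  (3) {p_1, p_4}: 0 true — none ✓
  (4) {p_0, p_3}: 0 true — none ✓
  (5) p_4=F, p_3=F — not both ✓
  (6) {p_2, p_4, p_0, p_1}: 1 true — at least one ✓
  (7) p_0=F, p_1=F — same ✓
  (8) p_4=F ⇒ p_0: vacuous ✓
  (9) p_4=F, p_0=F — same ✓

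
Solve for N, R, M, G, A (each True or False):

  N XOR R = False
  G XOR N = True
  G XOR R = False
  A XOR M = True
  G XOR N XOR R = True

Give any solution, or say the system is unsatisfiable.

The formula is unsatisfiable.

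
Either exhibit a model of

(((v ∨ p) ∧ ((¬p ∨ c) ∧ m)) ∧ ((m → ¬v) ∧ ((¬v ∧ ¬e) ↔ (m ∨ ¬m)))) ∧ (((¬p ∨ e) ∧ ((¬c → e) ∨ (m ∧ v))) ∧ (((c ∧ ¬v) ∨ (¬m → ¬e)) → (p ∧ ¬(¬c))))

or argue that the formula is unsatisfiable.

Unsatisfiable — no assignment works.

Case m = True: the formula simplifies to (((v ∨ p) ∧ (¬p ∨ c)) ∧ (¬v ∧ (¬v ∧ ¬e))) ∧ (((¬p ∨ e) ∧ ((¬c → e) ∨ v)) ∧ (p ∧ ¬(¬c))).
  c = True: simplifies to ((v ∨ p) ∧ (¬v ∧ (¬v ∧ ¬e))) ∧ ((¬p ∨ e) ∧ p).
    p = True: simplifies to (¬v ∧ (¬v ∧ ¬e)) ∧ e.
      e = True: the conjunct ¬e is False.
      e = False: the conjunct e is False.
    p = False: the conjunct p is False.
  c = False: the conjunct ¬(¬c) becomes ¬(¬False) = False.
Case m = False: the conjunct m is False.
Both cases fail — unsatisfiable.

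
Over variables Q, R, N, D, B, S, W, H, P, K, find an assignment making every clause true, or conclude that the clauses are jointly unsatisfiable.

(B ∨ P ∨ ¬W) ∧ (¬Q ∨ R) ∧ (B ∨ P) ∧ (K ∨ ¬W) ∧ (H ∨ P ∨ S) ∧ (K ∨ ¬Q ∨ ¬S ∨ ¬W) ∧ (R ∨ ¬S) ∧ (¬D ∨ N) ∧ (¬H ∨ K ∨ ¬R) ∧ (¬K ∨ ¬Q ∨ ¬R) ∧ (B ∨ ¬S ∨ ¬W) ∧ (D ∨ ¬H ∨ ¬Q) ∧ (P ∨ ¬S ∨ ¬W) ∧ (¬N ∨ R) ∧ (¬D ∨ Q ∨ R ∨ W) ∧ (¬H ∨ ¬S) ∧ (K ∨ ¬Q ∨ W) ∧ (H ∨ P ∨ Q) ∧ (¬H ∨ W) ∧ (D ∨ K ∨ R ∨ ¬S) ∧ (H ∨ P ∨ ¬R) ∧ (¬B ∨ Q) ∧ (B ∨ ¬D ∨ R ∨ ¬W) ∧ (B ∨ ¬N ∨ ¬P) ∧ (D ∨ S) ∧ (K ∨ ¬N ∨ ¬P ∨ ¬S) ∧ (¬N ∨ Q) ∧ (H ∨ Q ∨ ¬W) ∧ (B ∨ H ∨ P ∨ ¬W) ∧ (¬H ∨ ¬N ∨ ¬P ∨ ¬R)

Q=F, R=T, N=F, D=F, B=F, S=T, W=F, H=F, P=T, K=F

Try Q = True:
  (¬Q ∨ R) forces R = True.
  (¬K ∨ ¬Q ∨ ¬R) forces K = False.
  (K ∨ ¬W) forces W = False.
  clause (K ∨ ¬Q ∨ W) is falsified — backtrack.
So Q = False.
  then (¬B ∨ Q) forces B = False.
  then (¬N ∨ Q) forces N = False.
  then (B ∨ P) forces P = True.
  then (¬D ∨ N) forces D = False.
  then (D ∨ S) forces S = True.
  then (R ∨ ¬S) forces R = True.
  then (B ∨ ¬S ∨ ¬W) forces W = False.
  then (¬H ∨ ¬S) forces H = False.
Set K = False.
All clauses satisfied.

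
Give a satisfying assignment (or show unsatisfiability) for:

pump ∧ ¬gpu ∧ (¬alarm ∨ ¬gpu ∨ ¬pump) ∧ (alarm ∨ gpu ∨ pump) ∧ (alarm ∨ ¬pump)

gpu = False; pump = True; alarm = True

Unit clause (pump) forces pump = True.
Unit clause (¬gpu) forces gpu = False.
In (alarm ∨ ¬pump) only alarm is left, so alarm = True.
All clauses satisfied.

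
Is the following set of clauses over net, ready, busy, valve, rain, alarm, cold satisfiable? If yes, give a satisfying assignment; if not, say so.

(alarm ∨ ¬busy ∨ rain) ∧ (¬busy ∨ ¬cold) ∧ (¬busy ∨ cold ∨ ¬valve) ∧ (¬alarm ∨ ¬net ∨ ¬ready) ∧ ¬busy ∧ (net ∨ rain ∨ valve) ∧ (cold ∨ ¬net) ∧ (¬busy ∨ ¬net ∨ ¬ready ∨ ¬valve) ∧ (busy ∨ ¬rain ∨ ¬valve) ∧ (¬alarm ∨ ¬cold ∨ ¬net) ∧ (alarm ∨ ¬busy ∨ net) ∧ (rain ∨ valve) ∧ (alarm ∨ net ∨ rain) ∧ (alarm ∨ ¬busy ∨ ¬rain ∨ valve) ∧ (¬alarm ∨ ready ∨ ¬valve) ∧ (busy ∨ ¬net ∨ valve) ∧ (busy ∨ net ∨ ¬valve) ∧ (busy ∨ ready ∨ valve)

Unit clause (¬busy) forces busy = False.
Set net = True.
  then (cold ∨ ¬net) forces cold = True.
  then (¬alarm ∨ ¬cold ∨ ¬net) forces alarm = False.
  then (busy ∨ ¬net ∨ valve) forces valve = True.
  then (busy ∨ ¬rain ∨ ¬valve) forces rain = False.
Set ready = False.
All clauses satisfied.

net = True, ready = False, busy = False, valve = True, rain = False, alarm = False, cold = True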